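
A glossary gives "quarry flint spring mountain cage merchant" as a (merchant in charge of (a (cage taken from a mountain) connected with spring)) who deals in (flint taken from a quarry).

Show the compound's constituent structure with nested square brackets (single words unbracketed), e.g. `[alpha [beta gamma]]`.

Overall it is a kind of merchant (specifically "spring mountain cage merchant"); the modifier is "quarry flint".
"quarry flint" → head "flint", modifier "quarry".
"spring mountain cage merchant" → head "merchant", modifier "spring mountain cage".
"spring mountain cage" → head "cage" (specifically "mountain cage"), modifier "spring".
"mountain cage" → head "cage", modifier "mountain".
Assembled: [[quarry flint] [[spring [mountain cage]] merchant]].

[[quarry flint] [[spring [mountain cage]] merchant]]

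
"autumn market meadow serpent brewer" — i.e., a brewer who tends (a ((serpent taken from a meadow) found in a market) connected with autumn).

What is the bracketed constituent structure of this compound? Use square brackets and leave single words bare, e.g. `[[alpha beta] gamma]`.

[[autumn [market [meadow serpent]]] brewer]

At the top level: head "brewer"; modifier "autumn market meadow serpent".
Inside "autumn market meadow serpent": head "serpent" (specifically "market meadow serpent"), modifier "autumn".
Inside "market meadow serpent": head "serpent" (specifically "meadow serpent"), modifier "market".
Inside "meadow serpent": head "serpent", modifier "meadow".
Putting it together: [[autumn [market [meadow serpent]]] brewer].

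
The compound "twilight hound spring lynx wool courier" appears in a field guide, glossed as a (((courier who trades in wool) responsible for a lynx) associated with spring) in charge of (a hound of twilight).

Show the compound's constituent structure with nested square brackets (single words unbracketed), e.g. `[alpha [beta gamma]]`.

[[twilight hound] [spring [lynx [wool courier]]]]

Overall it is a kind of courier (specifically "spring lynx wool courier"); the modifier is "twilight hound".
Within "twilight hound", the head is "hound" and the modifier is "twilight".
Within "spring lynx wool courier", the head is "courier" (specifically "lynx wool courier") and the modifier is "spring".
Within "lynx wool courier", the head is "courier" (specifically "wool courier") and the modifier is "lynx".
Within "wool courier", the head is "courier" and the modifier is "wool".
Putting it together: [[twilight hound] [spring [lynx [wool courier]]]].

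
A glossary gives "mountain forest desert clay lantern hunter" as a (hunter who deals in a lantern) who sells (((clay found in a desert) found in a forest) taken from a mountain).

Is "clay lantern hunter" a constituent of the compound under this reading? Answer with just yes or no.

no

The top-level split is [mountain forest desert clay] [lantern hunter]; the full structure is [[mountain [forest [desert clay]]] [lantern hunter]].
"clay lantern hunter" straddles a constituent boundary, so it is not a single unit.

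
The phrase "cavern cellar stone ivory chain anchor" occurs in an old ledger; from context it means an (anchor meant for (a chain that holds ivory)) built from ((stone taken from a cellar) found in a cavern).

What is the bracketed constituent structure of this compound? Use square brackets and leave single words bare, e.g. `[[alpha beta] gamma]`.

Overall it is a kind of anchor (specifically "ivory chain anchor"); the modifier is "cavern cellar stone".
"cavern cellar stone" → head "stone" (specifically "cellar stone"), modifier "cavern".
"cellar stone" → head "stone", modifier "cellar".
"ivory chain anchor" → head "anchor", modifier "ivory chain".
"ivory chain" → head "chain", modifier "ivory".
So the structure is [[cavern [cellar stone]] [[ivory chain] anchor]].

[[cavern [cellar stone]] [[ivory chain] anchor]]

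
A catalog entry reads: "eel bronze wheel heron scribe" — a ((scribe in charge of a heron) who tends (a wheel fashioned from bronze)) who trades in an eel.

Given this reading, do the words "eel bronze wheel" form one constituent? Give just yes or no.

no

The top-level split is [eel] [bronze wheel heron scribe]; the full structure is [eel [[bronze wheel] [heron scribe]]].
"eel bronze wheel" straddles a constituent boundary, so it is not a single unit.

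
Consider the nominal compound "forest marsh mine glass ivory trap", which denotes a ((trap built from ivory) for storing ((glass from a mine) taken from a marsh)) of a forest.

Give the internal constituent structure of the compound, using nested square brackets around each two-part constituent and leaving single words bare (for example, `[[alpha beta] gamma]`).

[forest [[marsh [mine glass]] [ivory trap]]]

At the top level: head "trap" (specifically "marsh mine glass ivory trap"); modifier "forest".
Inside "marsh mine glass ivory trap": head "trap" (specifically "ivory trap"), modifier "marsh mine glass".
Inside "marsh mine glass": head "glass" (specifically "mine glass"), modifier "marsh".
Inside "mine glass": head "glass", modifier "mine".
Inside "ivory trap": head "trap", modifier "ivory".
Assembled: [forest [[marsh [mine glass]] [ivory trap]]].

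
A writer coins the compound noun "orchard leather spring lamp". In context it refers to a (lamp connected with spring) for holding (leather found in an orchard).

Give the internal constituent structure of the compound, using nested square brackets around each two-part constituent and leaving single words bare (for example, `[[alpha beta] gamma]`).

[[orchard leather] [spring lamp]]

The outermost head in the paraphrase is "lamp" (specifically "spring lamp"), modified by "orchard leather".
Within "orchard leather", the head is "leather" and the modifier is "orchard".
Within "spring lamp", the head is "lamp" and the modifier is "spring".
So the structure is [[orchard leather] [spring lamp]].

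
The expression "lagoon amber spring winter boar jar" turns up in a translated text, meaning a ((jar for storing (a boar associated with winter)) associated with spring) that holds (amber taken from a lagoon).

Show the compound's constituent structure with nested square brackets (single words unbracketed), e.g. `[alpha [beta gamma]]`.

Whole compound: head "jar" (specifically "spring winter boar jar"), modifier "lagoon amber".
Inside "lagoon amber": head "amber", modifier "lagoon".
Inside "spring winter boar jar": head "jar" (specifically "winter boar jar"), modifier "spring".
Inside "winter boar jar": head "jar", modifier "winter boar".
Inside "winter boar": head "boar", modifier "winter".
So the structure is [[lagoon amber] [spring [[winter boar] jar]]].

[[lagoon amber] [spring [[winter boar] jar]]]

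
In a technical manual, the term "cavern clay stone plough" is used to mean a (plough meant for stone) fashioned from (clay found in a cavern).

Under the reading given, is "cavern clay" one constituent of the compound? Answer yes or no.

yes

The paraphrase groups the words so that "cavern clay" is one unit: it corresponds to a single parenthesized sub-phrase.
The full structure is [[cavern clay] [stone plough]], in which [cavern clay] is a constituent.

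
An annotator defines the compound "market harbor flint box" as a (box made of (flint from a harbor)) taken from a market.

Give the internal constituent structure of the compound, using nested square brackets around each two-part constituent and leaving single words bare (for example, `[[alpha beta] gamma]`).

[market [[harbor flint] box]]

Whole compound: head "box" (specifically "harbor flint box"), modifier "market".
Within "harbor flint box", the head is "box" and the modifier is "harbor flint".
Within "harbor flint", the head is "flint" and the modifier is "harbor".
So the structure is [market [[harbor flint] box]].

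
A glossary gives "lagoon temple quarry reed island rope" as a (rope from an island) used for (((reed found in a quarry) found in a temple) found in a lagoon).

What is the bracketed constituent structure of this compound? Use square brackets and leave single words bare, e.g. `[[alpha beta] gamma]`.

[[lagoon [temple [quarry reed]]] [island rope]]

At the top level: head "rope" (specifically "island rope"); modifier "lagoon temple quarry reed".
Within "lagoon temple quarry reed", the head is "reed" (specifically "temple quarry reed") and the modifier is "lagoon".
Within "temple quarry reed", the head is "reed" (specifically "quarry reed") and the modifier is "temple".
Within "quarry reed", the head is "reed" and the modifier is "quarry".
Within "island rope", the head is "rope" and the modifier is "island".
So the structure is [[lagoon [temple [quarry reed]]] [island rope]].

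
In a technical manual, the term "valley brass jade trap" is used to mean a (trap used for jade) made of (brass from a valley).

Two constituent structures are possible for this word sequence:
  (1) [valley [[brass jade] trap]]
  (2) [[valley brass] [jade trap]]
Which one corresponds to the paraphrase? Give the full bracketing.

The paraphrase's head is the "trap" part ("jade trap"); its modifier is "valley brass".
That top-level split, carried through the inner groups, gives [[valley brass] [jade trap]].

[[valley brass] [jade trap]]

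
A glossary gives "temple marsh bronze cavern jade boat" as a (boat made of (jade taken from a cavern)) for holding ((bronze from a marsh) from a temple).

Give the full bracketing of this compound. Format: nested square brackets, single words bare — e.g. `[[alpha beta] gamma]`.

[[temple [marsh bronze]] [[cavern jade] boat]]

At the top level: head "boat" (specifically "cavern jade boat"); modifier "temple marsh bronze".
Inside "temple marsh bronze": head "bronze" (specifically "marsh bronze"), modifier "temple".
Inside "marsh bronze": head "bronze", modifier "marsh".
Inside "cavern jade boat": head "boat", modifier "cavern jade".
Inside "cavern jade": head "jade", modifier "cavern".
Putting it together: [[temple [marsh bronze]] [[cavern jade] boat]].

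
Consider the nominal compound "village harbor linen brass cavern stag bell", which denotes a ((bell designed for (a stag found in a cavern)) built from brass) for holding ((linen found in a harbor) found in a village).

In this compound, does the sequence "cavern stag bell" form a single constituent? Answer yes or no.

The paraphrase groups the words so that "cavern stag bell" is one unit: it corresponds to a single parenthesized sub-phrase.
The full structure is [[village [harbor linen]] [brass [[cavern stag] bell]]], in which [cavern stag bell] is a constituent.

yes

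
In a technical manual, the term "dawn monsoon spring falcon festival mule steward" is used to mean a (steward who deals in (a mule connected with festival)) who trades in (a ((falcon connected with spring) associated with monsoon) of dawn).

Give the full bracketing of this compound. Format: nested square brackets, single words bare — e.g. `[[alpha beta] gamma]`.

Overall it is a kind of steward (specifically "festival mule steward"); the modifier is "dawn monsoon spring falcon".
Inside "dawn monsoon spring falcon": head "falcon" (specifically "monsoon spring falcon"), modifier "dawn".
Inside "monsoon spring falcon": head "falcon" (specifically "spring falcon"), modifier "monsoon".
Inside "spring falcon": head "falcon", modifier "spring".
Inside "festival mule steward": head "steward", modifier "festival mule".
Inside "festival mule": head "mule", modifier "festival".
Putting it together: [[dawn [monsoon [spring falcon]]] [[festival mule] steward]].

[[dawn [monsoon [spring falcon]]] [[festival mule] steward]]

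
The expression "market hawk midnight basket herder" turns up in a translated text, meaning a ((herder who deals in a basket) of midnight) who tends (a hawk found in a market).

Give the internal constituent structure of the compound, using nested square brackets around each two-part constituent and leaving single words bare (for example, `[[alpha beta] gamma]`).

[[market hawk] [midnight [basket herder]]]

Overall it is a kind of herder (specifically "midnight basket herder"); the modifier is "market hawk".
"market hawk" → head "hawk", modifier "market".
"midnight basket herder" → head "herder" (specifically "basket herder"), modifier "midnight".
"basket herder" → head "herder", modifier "basket".
Putting it together: [[market hawk] [midnight [basket herder]]].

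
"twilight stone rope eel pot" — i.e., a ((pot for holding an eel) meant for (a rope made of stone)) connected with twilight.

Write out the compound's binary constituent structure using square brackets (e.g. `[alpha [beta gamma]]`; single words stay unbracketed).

Whole compound: head "pot" (specifically "stone rope eel pot"), modifier "twilight".
"stone rope eel pot" → head "pot" (specifically "eel pot"), modifier "stone rope".
"stone rope" → head "rope", modifier "stone".
"eel pot" → head "pot", modifier "eel".
Putting it together: [twilight [[stone rope] [eel pot]]].

[twilight [[stone rope] [eel pot]]]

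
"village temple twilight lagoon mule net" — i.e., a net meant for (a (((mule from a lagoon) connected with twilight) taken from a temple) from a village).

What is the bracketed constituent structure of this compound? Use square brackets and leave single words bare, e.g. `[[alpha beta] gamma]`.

[[village [temple [twilight [lagoon mule]]]] net]

Overall it is a kind of net; the modifier is "village temple twilight lagoon mule".
Within "village temple twilight lagoon mule", the head is "mule" (specifically "temple twilight lagoon mule") and the modifier is "village".
Within "temple twilight lagoon mule", the head is "mule" (specifically "twilight lagoon mule") and the modifier is "temple".
Within "twilight lagoon mule", the head is "mule" (specifically "lagoon mule") and the modifier is "twilight".
Within "lagoon mule", the head is "mule" and the modifier is "lagoon".
So the structure is [[village [temple [twilight [lagoon mule]]]] net].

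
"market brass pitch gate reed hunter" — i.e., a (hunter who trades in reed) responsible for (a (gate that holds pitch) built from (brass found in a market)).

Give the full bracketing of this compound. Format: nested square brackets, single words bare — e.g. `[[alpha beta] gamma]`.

Overall it is a kind of hunter (specifically "reed hunter"); the modifier is "market brass pitch gate".
Within "market brass pitch gate", the head is "gate" (specifically "pitch gate") and the modifier is "market brass".
Within "market brass", the head is "brass" and the modifier is "market".
Within "pitch gate", the head is "gate" and the modifier is "pitch".
Within "reed hunter", the head is "hunter" and the modifier is "reed".
Assembled: [[[market brass] [pitch gate]] [reed hunter]].

[[[market brass] [pitch gate]] [reed hunter]]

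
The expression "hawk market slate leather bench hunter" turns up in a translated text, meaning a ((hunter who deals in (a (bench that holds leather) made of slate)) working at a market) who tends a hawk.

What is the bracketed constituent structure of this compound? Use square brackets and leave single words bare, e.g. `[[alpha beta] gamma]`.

[hawk [market [[slate [leather bench]] hunter]]]

At the top level: head "hunter" (specifically "market slate leather bench hunter"); modifier "hawk".
Inside "market slate leather bench hunter": head "hunter" (specifically "slate leather bench hunter"), modifier "market".
Inside "slate leather bench hunter": head "hunter", modifier "slate leather bench".
Inside "slate leather bench": head "bench" (specifically "leather bench"), modifier "slate".
Inside "leather bench": head "bench", modifier "leather".
So the structure is [hawk [market [[slate [leather bench]] hunter]]].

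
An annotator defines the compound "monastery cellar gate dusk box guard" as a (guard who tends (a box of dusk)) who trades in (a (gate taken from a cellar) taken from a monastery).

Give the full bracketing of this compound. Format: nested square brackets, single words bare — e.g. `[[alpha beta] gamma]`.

At the top level: head "guard" (specifically "dusk box guard"); modifier "monastery cellar gate".
"monastery cellar gate" → head "gate" (specifically "cellar gate"), modifier "monastery".
"cellar gate" → head "gate", modifier "cellar".
"dusk box guard" → head "guard", modifier "dusk box".
"dusk box" → head "box", modifier "dusk".
So the structure is [[monastery [cellar gate]] [[dusk box] guard]].

[[monastery [cellar gate]] [[dusk box] guard]]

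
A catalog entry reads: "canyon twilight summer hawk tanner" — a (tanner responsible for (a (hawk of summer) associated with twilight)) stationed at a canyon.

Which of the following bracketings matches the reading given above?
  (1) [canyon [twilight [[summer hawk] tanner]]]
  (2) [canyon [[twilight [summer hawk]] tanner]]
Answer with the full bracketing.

The paraphrase's head is the "tanner" part ("twilight summer hawk tanner"); its modifier is "canyon".
That top-level split, carried through the inner groups, gives [canyon [[twilight [summer hawk]] tanner]].

[canyon [[twilight [summer hawk]] tanner]]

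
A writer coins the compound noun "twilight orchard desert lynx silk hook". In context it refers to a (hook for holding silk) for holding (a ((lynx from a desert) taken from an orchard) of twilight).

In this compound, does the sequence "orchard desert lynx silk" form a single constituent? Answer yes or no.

The top-level split is [twilight orchard desert lynx] [silk hook]; the full structure is [[twilight [orchard [desert lynx]]] [silk hook]].
"orchard desert lynx silk" straddles a constituent boundary, so it is not a single unit.

no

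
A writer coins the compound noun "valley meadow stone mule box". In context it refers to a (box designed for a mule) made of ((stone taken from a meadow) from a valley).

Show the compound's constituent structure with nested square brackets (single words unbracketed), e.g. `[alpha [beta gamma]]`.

[[valley [meadow stone]] [mule box]]

The outermost head in the paraphrase is "box" (specifically "mule box"), modified by "valley meadow stone".
"valley meadow stone" → head "stone" (specifically "meadow stone"), modifier "valley".
"meadow stone" → head "stone", modifier "meadow".
"mule box" → head "box", modifier "mule".
Assembled: [[valley [meadow stone]] [mule box]].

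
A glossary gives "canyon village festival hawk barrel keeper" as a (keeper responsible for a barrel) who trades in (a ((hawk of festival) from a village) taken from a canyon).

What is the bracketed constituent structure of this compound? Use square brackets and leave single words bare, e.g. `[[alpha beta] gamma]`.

[[canyon [village [festival hawk]]] [barrel keeper]]

The outermost head in the paraphrase is "keeper" (specifically "barrel keeper"), modified by "canyon village festival hawk".
Inside "canyon village festival hawk": head "hawk" (specifically "village festival hawk"), modifier "canyon".
Inside "village festival hawk": head "hawk" (specifically "festival hawk"), modifier "village".
Inside "festival hawk": head "hawk", modifier "festival".
Inside "barrel keeper": head "keeper", modifier "barrel".
Assembled: [[canyon [village [festival hawk]]] [barrel keeper]].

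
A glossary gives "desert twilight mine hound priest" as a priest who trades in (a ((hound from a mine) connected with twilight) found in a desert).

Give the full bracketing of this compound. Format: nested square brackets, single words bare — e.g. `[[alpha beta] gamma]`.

The outermost head in the paraphrase is "priest", modified by "desert twilight mine hound".
"desert twilight mine hound" → head "hound" (specifically "twilight mine hound"), modifier "desert".
"twilight mine hound" → head "hound" (specifically "mine hound"), modifier "twilight".
"mine hound" → head "hound", modifier "mine".
So the structure is [[desert [twilight [mine hound]]] priest].

[[desert [twilight [mine hound]]] priest]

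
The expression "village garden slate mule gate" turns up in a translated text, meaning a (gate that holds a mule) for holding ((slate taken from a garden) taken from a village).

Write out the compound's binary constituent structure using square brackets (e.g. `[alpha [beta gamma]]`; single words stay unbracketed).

At the top level: head "gate" (specifically "mule gate"); modifier "village garden slate".
"village garden slate" → head "slate" (specifically "garden slate"), modifier "village".
"garden slate" → head "slate", modifier "garden".
"mule gate" → head "gate", modifier "mule".
Putting it together: [[village [garden slate]] [mule gate]].

[[village [garden slate]] [mule gate]]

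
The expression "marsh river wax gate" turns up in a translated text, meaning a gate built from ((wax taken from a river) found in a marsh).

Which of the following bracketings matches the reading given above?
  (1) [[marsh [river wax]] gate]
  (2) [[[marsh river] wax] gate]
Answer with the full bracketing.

[[marsh [river wax]] gate]

The paraphrase's head is the "gate" part ("gate"); its modifier is "marsh river wax".
That top-level split, carried through the inner groups, gives [[marsh [river wax]] gate].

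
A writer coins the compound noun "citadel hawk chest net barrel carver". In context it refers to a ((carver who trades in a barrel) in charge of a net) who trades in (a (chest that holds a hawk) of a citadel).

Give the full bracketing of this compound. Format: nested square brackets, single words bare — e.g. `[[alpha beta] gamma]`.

Whole compound: head "carver" (specifically "net barrel carver"), modifier "citadel hawk chest".
Within "citadel hawk chest", the head is "chest" (specifically "hawk chest") and the modifier is "citadel".
Within "hawk chest", the head is "chest" and the modifier is "hawk".
Within "net barrel carver", the head is "carver" (specifically "barrel carver") and the modifier is "net".
Within "barrel carver", the head is "carver" and the modifier is "barrel".
Putting it together: [[citadel [hawk chest]] [net [barrel carver]]].

[[citadel [hawk chest]] [net [barrel carver]]]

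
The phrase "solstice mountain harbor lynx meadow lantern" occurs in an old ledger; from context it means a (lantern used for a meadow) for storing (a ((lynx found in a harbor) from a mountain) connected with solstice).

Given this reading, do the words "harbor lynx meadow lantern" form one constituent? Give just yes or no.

no

The top-level split is [solstice mountain harbor lynx] [meadow lantern]; the full structure is [[solstice [mountain [harbor lynx]]] [meadow lantern]].
"harbor lynx meadow lantern" straddles a constituent boundary, so it is not a single unit.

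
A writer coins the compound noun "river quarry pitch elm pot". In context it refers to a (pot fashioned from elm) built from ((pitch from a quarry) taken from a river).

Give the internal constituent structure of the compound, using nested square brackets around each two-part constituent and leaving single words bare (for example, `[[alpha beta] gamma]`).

At the top level: head "pot" (specifically "elm pot"); modifier "river quarry pitch".
Inside "river quarry pitch": head "pitch" (specifically "quarry pitch"), modifier "river".
Inside "quarry pitch": head "pitch", modifier "quarry".
Inside "elm pot": head "pot", modifier "elm".
So the structure is [[river [quarry pitch]] [elm pot]].

[[river [quarry pitch]] [elm pot]]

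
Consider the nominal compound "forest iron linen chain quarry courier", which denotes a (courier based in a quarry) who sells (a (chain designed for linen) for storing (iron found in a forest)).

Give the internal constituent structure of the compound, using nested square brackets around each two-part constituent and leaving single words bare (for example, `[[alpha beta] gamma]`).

Whole compound: head "courier" (specifically "quarry courier"), modifier "forest iron linen chain".
Within "forest iron linen chain", the head is "chain" (specifically "linen chain") and the modifier is "forest iron".
Within "forest iron", the head is "iron" and the modifier is "forest".
Within "linen chain", the head is "chain" and the modifier is "linen".
Within "quarry courier", the head is "courier" and the modifier is "quarry".
So the structure is [[[forest iron] [linen chain]] [quarry courier]].

[[[forest iron] [linen chain]] [quarry courier]]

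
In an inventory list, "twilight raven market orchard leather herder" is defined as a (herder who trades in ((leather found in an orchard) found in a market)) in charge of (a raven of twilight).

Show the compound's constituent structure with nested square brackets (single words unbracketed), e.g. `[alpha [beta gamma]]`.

Whole compound: head "herder" (specifically "market orchard leather herder"), modifier "twilight raven".
Within "twilight raven", the head is "raven" and the modifier is "twilight".
Within "market orchard leather herder", the head is "herder" and the modifier is "market orchard leather".
Within "market orchard leather", the head is "leather" (specifically "orchard leather") and the modifier is "market".
Within "orchard leather", the head is "leather" and the modifier is "orchard".
Putting it together: [[twilight raven] [[market [orchard leather]] herder]].

[[twilight raven] [[market [orchard leather]] herder]]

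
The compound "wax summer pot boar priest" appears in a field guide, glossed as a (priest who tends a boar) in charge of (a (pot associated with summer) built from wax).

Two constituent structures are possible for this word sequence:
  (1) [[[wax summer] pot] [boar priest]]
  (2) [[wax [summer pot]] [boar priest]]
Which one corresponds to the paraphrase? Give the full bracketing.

[[wax [summer pot]] [boar priest]]

The paraphrase's head is the "priest" part ("boar priest"); its modifier is "wax summer pot".
That top-level split, carried through the inner groups, gives [[wax [summer pot]] [boar priest]].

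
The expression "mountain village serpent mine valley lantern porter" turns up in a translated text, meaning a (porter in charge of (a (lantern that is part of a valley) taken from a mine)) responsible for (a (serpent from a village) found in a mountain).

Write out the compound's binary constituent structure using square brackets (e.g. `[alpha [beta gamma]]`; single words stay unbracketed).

Whole compound: head "porter" (specifically "mine valley lantern porter"), modifier "mountain village serpent".
"mountain village serpent" → head "serpent" (specifically "village serpent"), modifier "mountain".
"village serpent" → head "serpent", modifier "village".
"mine valley lantern porter" → head "porter", modifier "mine valley lantern".
"mine valley lantern" → head "lantern" (specifically "valley lantern"), modifier "mine".
"valley lantern" → head "lantern", modifier "valley".
So the structure is [[mountain [village serpent]] [[mine [valley lantern]] porter]].

[[mountain [village serpent]] [[mine [valley lantern]] porter]]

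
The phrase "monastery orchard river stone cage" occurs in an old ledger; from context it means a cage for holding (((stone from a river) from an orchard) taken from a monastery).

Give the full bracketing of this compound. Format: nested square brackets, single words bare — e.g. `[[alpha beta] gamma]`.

At the top level: head "cage"; modifier "monastery orchard river stone".
Within "monastery orchard river stone", the head is "stone" (specifically "orchard river stone") and the modifier is "monastery".
Within "orchard river stone", the head is "stone" (specifically "river stone") and the modifier is "orchard".
Within "river stone", the head is "stone" and the modifier is "river".
Putting it together: [[monastery [orchard [river stone]]] cage].

[[monastery [orchard [river stone]]] cage]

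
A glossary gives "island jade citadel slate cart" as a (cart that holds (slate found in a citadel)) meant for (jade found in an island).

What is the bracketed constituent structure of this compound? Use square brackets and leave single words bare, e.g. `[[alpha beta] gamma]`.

Whole compound: head "cart" (specifically "citadel slate cart"), modifier "island jade".
Inside "island jade": head "jade", modifier "island".
Inside "citadel slate cart": head "cart", modifier "citadel slate".
Inside "citadel slate": head "slate", modifier "citadel".
So the structure is [[island jade] [[citadel slate] cart]].

[[island jade] [[citadel slate] cart]]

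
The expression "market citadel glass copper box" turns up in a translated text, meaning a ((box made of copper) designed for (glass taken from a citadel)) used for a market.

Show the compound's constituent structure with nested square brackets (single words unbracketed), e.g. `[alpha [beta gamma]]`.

[market [[citadel glass] [copper box]]]

The outermost head in the paraphrase is "box" (specifically "citadel glass copper box"), modified by "market".
Inside "citadel glass copper box": head "box" (specifically "copper box"), modifier "citadel glass".
Inside "citadel glass": head "glass", modifier "citadel".
Inside "copper box": head "box", modifier "copper".
So the structure is [market [[citadel glass] [copper box]]].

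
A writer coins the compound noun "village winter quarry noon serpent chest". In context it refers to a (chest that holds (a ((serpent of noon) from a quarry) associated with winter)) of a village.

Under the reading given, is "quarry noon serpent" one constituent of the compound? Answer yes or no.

The paraphrase groups the words so that "quarry noon serpent" is one unit: it corresponds to a single parenthesized sub-phrase.
The full structure is [village [[winter [quarry [noon serpent]]] chest]], in which [quarry noon serpent] is a constituent.

yes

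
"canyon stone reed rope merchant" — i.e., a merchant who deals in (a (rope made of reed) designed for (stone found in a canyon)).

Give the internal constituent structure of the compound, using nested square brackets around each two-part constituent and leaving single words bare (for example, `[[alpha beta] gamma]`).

[[[canyon stone] [reed rope]] merchant]

The outermost head in the paraphrase is "merchant", modified by "canyon stone reed rope".
Inside "canyon stone reed rope": head "rope" (specifically "reed rope"), modifier "canyon stone".
Inside "canyon stone": head "stone", modifier "canyon".
Inside "reed rope": head "rope", modifier "reed".
So the structure is [[[canyon stone] [reed rope]] merchant].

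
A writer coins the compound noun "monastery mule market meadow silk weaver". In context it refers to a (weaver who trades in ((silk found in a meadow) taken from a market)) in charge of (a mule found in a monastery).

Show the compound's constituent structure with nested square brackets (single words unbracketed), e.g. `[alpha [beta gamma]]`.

[[monastery mule] [[market [meadow silk]] weaver]]

Whole compound: head "weaver" (specifically "market meadow silk weaver"), modifier "monastery mule".
Within "monastery mule", the head is "mule" and the modifier is "monastery".
Within "market meadow silk weaver", the head is "weaver" and the modifier is "market meadow silk".
Within "market meadow silk", the head is "silk" (specifically "meadow silk") and the modifier is "market".
Within "meadow silk", the head is "silk" and the modifier is "meadow".
Putting it together: [[monastery mule] [[market [meadow silk]] weaver]].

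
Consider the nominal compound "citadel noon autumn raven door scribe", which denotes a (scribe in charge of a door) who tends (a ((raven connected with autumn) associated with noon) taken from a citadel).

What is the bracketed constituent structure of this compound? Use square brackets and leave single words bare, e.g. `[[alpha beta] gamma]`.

The outermost head in the paraphrase is "scribe" (specifically "door scribe"), modified by "citadel noon autumn raven".
Within "citadel noon autumn raven", the head is "raven" (specifically "noon autumn raven") and the modifier is "citadel".
Within "noon autumn raven", the head is "raven" (specifically "autumn raven") and the modifier is "noon".
Within "autumn raven", the head is "raven" and the modifier is "autumn".
Within "door scribe", the head is "scribe" and the modifier is "door".
Assembled: [[citadel [noon [autumn raven]]] [door scribe]].

[[citadel [noon [autumn raven]]] [door scribe]]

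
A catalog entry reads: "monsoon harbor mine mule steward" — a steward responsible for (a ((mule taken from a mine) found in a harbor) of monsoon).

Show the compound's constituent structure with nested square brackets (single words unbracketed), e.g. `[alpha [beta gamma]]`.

[[monsoon [harbor [mine mule]]] steward]

Whole compound: head "steward", modifier "monsoon harbor mine mule".
Inside "monsoon harbor mine mule": head "mule" (specifically "harbor mine mule"), modifier "monsoon".
Inside "harbor mine mule": head "mule" (specifically "mine mule"), modifier "harbor".
Inside "mine mule": head "mule", modifier "mine".
Putting it together: [[monsoon [harbor [mine mule]]] steward].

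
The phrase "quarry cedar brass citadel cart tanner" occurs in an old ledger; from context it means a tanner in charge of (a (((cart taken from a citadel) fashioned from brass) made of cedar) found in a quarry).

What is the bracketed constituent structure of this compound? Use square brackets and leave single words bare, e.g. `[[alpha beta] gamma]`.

The outermost head in the paraphrase is "tanner", modified by "quarry cedar brass citadel cart".
Within "quarry cedar brass citadel cart", the head is "cart" (specifically "cedar brass citadel cart") and the modifier is "quarry".
Within "cedar brass citadel cart", the head is "cart" (specifically "brass citadel cart") and the modifier is "cedar".
Within "brass citadel cart", the head is "cart" (specifically "citadel cart") and the modifier is "brass".
Within "citadel cart", the head is "cart" and the modifier is "citadel".
Putting it together: [[quarry [cedar [brass [citadel cart]]]] tanner].

[[quarry [cedar [brass [citadel cart]]]] tanner]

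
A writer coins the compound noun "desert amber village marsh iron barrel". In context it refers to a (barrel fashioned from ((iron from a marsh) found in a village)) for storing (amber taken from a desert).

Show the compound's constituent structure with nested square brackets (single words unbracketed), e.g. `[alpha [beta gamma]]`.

Overall it is a kind of barrel (specifically "village marsh iron barrel"); the modifier is "desert amber".
"desert amber" → head "amber", modifier "desert".
"village marsh iron barrel" → head "barrel", modifier "village marsh iron".
"village marsh iron" → head "iron" (specifically "marsh iron"), modifier "village".
"marsh iron" → head "iron", modifier "marsh".
Putting it together: [[desert amber] [[village [marsh iron]] barrel]].

[[desert amber] [[village [marsh iron]] barrel]]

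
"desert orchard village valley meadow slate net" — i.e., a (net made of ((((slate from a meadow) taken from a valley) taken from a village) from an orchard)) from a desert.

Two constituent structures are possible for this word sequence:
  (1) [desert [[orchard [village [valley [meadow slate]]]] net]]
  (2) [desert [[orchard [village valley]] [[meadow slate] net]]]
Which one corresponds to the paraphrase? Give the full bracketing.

[desert [[orchard [village [valley [meadow slate]]]] net]]

The paraphrase's head is the "net" part ("orchard village valley meadow slate net"); its modifier is "desert".
That top-level split, carried through the inner groups, gives [desert [[orchard [village [valley [meadow slate]]]] net]].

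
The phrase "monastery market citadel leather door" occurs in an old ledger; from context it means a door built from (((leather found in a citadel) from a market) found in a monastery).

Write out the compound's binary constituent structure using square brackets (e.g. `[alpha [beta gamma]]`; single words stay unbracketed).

The outermost head in the paraphrase is "door", modified by "monastery market citadel leather".
"monastery market citadel leather" → head "leather" (specifically "market citadel leather"), modifier "monastery".
"market citadel leather" → head "leather" (specifically "citadel leather"), modifier "market".
"citadel leather" → head "leather", modifier "citadel".
Assembled: [[monastery [market [citadel leather]]] door].

[[monastery [market [citadel leather]]] door]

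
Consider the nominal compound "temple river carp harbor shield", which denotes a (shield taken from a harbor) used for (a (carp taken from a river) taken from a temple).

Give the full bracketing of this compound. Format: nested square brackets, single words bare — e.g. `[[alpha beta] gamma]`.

Overall it is a kind of shield (specifically "harbor shield"); the modifier is "temple river carp".
"temple river carp" → head "carp" (specifically "river carp"), modifier "temple".
"river carp" → head "carp", modifier "river".
"harbor shield" → head "shield", modifier "harbor".
Putting it together: [[temple [river carp]] [harbor shield]].

[[temple [river carp]] [harbor shield]]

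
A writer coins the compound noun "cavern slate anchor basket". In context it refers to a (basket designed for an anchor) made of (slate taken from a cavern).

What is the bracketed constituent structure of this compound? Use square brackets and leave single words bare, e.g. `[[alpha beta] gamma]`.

[[cavern slate] [anchor basket]]

At the top level: head "basket" (specifically "anchor basket"); modifier "cavern slate".
Within "cavern slate", the head is "slate" and the modifier is "cavern".
Within "anchor basket", the head is "basket" and the modifier is "anchor".
So the structure is [[cavern slate] [anchor basket]].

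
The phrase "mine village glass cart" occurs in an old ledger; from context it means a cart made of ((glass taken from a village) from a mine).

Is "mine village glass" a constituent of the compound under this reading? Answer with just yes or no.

The paraphrase groups the words so that "mine village glass" is one unit: it corresponds to a single parenthesized sub-phrase.
The full structure is [[mine [village glass]] cart], in which [mine village glass] is a constituent.

yes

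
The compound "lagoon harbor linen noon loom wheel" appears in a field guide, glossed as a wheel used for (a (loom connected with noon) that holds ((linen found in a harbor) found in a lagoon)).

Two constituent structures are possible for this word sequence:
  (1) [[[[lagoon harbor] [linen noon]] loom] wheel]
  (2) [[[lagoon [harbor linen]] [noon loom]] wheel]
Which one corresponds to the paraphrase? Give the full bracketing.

[[[lagoon [harbor linen]] [noon loom]] wheel]

The paraphrase's head is the "wheel" part ("wheel"); its modifier is "lagoon harbor linen noon loom".
That top-level split, carried through the inner groups, gives [[[lagoon [harbor linen]] [noon loom]] wheel].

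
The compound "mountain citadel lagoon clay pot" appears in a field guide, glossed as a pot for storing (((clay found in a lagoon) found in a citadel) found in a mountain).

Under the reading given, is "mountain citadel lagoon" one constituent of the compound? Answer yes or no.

no

The top-level split is [mountain citadel lagoon clay] [pot]; the full structure is [[mountain [citadel [lagoon clay]]] pot].
"mountain citadel lagoon" straddles a constituent boundary, so it is not a single unit.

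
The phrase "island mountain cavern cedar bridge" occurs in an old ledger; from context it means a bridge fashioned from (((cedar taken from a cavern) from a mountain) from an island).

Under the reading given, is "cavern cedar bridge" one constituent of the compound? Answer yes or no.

no

The top-level split is [island mountain cavern cedar] [bridge]; the full structure is [[island [mountain [cavern cedar]]] bridge].
"cavern cedar bridge" straddles a constituent boundary, so it is not a single unit.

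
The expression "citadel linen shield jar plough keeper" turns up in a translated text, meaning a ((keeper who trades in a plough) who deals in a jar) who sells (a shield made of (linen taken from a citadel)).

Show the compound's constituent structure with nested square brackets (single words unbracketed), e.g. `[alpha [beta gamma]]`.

[[[citadel linen] shield] [jar [plough keeper]]]

Overall it is a kind of keeper (specifically "jar plough keeper"); the modifier is "citadel linen shield".
Within "citadel linen shield", the head is "shield" and the modifier is "citadel linen".
Within "citadel linen", the head is "linen" and the modifier is "citadel".
Within "jar plough keeper", the head is "keeper" (specifically "plough keeper") and the modifier is "jar".
Within "plough keeper", the head is "keeper" and the modifier is "plough".
Putting it together: [[[citadel linen] shield] [jar [plough keeper]]].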